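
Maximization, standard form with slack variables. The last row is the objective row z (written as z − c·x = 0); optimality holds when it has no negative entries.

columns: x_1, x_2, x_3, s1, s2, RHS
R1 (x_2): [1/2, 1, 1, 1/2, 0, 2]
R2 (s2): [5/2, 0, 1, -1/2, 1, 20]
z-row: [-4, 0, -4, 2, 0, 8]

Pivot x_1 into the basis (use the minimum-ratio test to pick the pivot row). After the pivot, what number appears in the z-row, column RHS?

Ratio test on column x_1 — row 1: 2/(1/2) = 4; row 2: 20/(5/2) = 8. Minimum is 4 at row 1 (x_2 leaves); pivot element 1/2.
Divide row 1 by 1/2; eliminate column x_1 from the other rows.
z-row update in column RHS: 8 − (-4)·4 = 24.

24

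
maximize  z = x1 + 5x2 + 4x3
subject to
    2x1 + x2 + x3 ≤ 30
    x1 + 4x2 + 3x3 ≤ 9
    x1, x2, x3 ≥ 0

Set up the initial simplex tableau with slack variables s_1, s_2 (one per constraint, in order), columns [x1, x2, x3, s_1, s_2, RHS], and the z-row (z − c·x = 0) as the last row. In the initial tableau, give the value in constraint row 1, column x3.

Constraint 1 has coefficient 1 on x3.

1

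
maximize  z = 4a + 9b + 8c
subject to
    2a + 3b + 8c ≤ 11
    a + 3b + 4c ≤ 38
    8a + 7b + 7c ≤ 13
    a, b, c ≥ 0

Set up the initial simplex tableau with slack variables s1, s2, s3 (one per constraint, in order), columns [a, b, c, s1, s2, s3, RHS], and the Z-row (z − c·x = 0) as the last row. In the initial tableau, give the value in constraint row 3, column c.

Constraint 3 has coefficient 7 on c.

7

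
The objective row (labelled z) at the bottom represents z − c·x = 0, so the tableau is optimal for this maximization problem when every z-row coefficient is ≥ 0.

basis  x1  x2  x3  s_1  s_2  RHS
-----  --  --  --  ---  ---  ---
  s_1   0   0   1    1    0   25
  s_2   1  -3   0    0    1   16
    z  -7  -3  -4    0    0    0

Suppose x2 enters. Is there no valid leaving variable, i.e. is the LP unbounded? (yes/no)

Every constraint-row entry in column x2 is ≤ 0, so increasing x2 is unbounded.

yes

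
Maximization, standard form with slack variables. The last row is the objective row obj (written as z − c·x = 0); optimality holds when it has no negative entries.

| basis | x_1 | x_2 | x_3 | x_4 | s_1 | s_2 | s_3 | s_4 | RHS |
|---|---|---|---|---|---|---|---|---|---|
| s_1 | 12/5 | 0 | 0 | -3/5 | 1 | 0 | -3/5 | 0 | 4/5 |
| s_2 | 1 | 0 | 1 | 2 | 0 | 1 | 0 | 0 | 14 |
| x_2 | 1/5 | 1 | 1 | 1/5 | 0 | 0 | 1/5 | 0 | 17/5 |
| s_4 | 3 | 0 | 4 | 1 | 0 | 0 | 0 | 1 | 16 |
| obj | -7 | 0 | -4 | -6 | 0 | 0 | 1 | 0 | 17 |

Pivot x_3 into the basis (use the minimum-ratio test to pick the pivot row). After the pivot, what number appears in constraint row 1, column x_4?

Ratio test on column x_3 — row 1: entry 0 ≤ 0; row 2: 14/1 = 14; row 3: (17/5)/1 = 17/5; row 4: 16/4 = 4. Minimum is 17/5 at row 3 (x_2 leaves); pivot element 1.
Divide row 3 by 1; eliminate column x_3 from the other rows.
Row 1 update in column x_4: -3/5 − 0·(1/5) = -3/5.

-3/5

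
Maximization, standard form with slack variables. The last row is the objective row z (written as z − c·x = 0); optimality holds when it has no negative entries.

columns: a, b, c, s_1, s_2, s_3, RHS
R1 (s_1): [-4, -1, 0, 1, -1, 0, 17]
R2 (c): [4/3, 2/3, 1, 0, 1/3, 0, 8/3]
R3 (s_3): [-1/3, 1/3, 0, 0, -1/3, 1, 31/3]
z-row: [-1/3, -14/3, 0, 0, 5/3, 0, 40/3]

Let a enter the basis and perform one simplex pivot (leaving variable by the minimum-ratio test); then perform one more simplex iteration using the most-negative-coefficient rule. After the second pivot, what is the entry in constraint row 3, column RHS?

9

Ratio test on column a — row 1: entry -4 ≤ 0; row 2: (8/3)/(4/3) = 2; row 3: entry -1/3 ≤ 0. Minimum is 2 at row 2 (c leaves); pivot element 4/3.
Divide row 2 by 4/3; eliminate column a from the other rows.
Second iteration: most negative z-row entry is -9/2 in column b, so b enters.
Ratio test on column b — row 1: 25/1 = 25; row 2: 2/(1/2) = 4; row 3: 11/(1/2) = 22. Minimum is 4 at row 2 (a leaves); pivot element 1/2.
Divide row 2 by 1/2; eliminate column b from the other rows.
After both pivots, the entry at constraint row 3, column RHS is 9.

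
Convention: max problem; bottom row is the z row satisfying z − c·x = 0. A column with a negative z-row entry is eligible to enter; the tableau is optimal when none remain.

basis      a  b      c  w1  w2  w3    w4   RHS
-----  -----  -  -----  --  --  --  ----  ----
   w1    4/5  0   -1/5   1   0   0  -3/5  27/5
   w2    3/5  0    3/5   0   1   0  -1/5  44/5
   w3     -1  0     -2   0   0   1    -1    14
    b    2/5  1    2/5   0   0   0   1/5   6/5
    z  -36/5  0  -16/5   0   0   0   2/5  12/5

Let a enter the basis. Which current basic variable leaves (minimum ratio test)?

Column a entries and ratios — w1: (27/5)/(4/5) = 27/4; w2: (44/5)/(3/5) = 44/3; w3: -1 ≤ 0, skip; b: (6/5)/(2/5) = 3.
Smallest ratio is 3 in the row of b, so b leaves.

b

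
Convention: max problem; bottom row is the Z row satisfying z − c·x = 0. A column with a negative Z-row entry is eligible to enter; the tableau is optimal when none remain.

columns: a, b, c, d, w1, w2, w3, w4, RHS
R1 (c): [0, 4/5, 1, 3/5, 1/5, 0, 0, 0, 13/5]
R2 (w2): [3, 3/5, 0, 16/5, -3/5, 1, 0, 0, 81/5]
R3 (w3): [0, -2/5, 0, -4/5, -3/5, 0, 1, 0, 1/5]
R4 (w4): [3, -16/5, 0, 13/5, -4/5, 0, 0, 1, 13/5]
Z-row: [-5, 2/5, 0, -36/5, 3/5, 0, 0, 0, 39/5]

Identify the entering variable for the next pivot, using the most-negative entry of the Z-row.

d

Negative Z-row entries: a: -5, d: -36/5.
The most negative is -36/5 in column d, so d enters.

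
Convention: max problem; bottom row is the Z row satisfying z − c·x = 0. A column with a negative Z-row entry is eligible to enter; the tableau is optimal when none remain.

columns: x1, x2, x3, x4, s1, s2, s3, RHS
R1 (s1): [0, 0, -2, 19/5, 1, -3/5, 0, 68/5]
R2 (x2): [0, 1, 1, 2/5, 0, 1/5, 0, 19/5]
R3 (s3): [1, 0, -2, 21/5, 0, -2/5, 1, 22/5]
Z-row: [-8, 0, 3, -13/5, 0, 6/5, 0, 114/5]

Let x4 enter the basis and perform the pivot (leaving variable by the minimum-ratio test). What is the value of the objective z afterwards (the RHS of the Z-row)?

Ratio test on column x4 — row 1: (68/5)/(19/5) = 68/19; row 2: (19/5)/(2/5) = 19/2; row 3: (22/5)/(21/5) = 22/21. Minimum is 22/21 at row 3 (s3 leaves); pivot element 21/5.
Pivot on row 3; the Z-row RHS becomes 114/5 − (-13/5)·(22/21) = 536/21.

536/21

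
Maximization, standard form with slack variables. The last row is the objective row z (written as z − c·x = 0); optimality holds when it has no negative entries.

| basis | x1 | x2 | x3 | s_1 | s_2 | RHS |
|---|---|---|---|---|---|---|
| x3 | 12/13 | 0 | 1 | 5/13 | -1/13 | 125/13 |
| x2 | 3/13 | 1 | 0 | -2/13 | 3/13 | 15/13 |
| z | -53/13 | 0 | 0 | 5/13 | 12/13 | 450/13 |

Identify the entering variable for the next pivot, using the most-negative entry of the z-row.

Negative z-row entries: x1: -53/13.
The most negative is -53/13 in column x1, so x1 enters.

x1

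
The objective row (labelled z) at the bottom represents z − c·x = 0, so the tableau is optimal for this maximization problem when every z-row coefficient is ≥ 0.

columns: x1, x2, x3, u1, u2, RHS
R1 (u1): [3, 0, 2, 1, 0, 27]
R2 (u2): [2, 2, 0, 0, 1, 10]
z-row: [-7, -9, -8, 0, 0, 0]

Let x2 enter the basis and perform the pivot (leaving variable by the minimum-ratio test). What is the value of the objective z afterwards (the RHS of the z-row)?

45

Ratio test on column x2 — row 1: entry 0 ≤ 0; row 2: 10/2 = 5. Minimum is 5 at row 2 (u2 leaves); pivot element 2.
Pivot on row 2; the z-row RHS becomes 0 − (-9)·5 = 45.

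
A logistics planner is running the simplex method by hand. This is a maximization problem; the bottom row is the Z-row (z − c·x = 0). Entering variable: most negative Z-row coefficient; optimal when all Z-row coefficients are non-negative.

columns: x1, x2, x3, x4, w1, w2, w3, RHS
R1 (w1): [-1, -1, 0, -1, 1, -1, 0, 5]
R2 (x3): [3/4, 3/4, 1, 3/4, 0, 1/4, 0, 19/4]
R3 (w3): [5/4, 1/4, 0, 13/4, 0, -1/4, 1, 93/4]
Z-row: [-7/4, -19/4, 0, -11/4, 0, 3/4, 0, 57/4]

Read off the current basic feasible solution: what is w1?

5

w1 is basic (row 1); its value is the RHS of that row, 5.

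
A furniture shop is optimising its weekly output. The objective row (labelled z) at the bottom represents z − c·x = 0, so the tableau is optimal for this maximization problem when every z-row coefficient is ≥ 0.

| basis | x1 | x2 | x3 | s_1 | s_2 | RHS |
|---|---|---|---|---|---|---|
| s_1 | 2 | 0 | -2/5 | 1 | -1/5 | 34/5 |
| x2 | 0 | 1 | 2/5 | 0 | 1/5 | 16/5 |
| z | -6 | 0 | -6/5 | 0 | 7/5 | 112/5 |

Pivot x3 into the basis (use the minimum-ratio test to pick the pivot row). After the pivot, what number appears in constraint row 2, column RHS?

8

Ratio test on column x3 — row 1: entry -2/5 ≤ 0; row 2: (16/5)/(2/5) = 8. Minimum is 8 at row 2 (x2 leaves); pivot element 2/5.
Divide row 2 by 2/5; eliminate column x3 from the other rows.
In the new row 2, the RHS entry is the old entry divided by the pivot: (16/5)/(2/5) = 8.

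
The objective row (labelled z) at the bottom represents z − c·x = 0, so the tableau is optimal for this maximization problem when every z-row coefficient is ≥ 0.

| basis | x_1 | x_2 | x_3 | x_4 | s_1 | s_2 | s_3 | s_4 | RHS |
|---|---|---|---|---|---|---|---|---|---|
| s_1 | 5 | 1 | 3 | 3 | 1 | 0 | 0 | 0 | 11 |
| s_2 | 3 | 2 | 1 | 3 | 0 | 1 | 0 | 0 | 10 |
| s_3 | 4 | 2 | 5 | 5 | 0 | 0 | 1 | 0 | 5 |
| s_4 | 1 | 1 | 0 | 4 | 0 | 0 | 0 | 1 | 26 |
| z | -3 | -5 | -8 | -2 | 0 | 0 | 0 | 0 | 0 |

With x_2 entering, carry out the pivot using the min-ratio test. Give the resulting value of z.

25/2

Ratio test on column x_2 — row 1: 11/1 = 11; row 2: 10/2 = 5; row 3: 5/2 = 5/2; row 4: 26/1 = 26. Minimum is 5/2 at row 3 (s_3 leaves); pivot element 2.
Pivot on row 3; the z-row RHS becomes 0 − (-5)·(5/2) = 25/2.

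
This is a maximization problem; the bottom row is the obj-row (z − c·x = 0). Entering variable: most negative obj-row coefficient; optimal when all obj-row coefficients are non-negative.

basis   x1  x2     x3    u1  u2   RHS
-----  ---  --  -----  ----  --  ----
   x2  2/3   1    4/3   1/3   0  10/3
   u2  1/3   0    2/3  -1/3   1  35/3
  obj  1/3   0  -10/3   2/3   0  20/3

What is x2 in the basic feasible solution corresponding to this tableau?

x2 is basic (row 1); its value is the RHS of that row, 10/3.

10/3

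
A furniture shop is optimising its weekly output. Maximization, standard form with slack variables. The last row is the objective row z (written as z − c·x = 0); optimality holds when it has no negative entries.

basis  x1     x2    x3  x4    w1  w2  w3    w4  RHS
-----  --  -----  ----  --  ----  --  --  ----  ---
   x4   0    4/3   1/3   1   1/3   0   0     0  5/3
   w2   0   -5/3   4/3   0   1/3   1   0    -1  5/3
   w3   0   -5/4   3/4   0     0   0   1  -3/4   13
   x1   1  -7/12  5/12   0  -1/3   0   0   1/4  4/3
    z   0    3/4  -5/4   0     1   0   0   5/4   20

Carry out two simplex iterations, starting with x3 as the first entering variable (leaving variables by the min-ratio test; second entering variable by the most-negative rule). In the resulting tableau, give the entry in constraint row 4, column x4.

Ratio test on column x3 — row 1: (5/3)/(1/3) = 5; row 2: (5/3)/(4/3) = 5/4; row 3: 13/(3/4) = 52/3; row 4: (4/3)/(5/12) = 16/5. Minimum is 5/4 at row 2 (w2 leaves); pivot element 4/3.
Divide row 2 by 4/3; eliminate column x3 from the other rows.
Second iteration: most negative z-row entry is -13/16 in column x2, so x2 enters.
Ratio test on column x2 — row 1: (5/4)/(7/4) = 5/7; row 2: entry -5/4 ≤ 0; row 3: entry -5/16 ≤ 0; row 4: entry -1/16 ≤ 0. Minimum is 5/7 at row 1 (x4 leaves); pivot element 7/4.
Divide row 1 by 7/4; eliminate column x2 from the other rows.
After both pivots, the entry at constraint row 4, column x4 is 1/28.

1/28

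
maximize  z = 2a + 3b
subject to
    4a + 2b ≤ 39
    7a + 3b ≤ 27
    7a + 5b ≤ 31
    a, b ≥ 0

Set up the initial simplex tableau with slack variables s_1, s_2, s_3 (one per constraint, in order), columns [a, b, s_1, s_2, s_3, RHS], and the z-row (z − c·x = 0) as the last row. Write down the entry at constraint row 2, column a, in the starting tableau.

7

Constraint 2 has coefficient 7 on a.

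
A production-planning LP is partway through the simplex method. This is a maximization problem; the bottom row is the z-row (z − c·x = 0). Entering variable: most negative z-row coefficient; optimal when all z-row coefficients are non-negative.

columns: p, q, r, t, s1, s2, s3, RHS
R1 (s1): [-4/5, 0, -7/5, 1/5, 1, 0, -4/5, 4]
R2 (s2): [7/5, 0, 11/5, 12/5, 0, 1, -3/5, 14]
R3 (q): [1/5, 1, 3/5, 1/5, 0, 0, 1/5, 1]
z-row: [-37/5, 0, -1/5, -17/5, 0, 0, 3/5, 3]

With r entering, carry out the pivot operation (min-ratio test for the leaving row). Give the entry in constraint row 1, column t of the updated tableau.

Ratio test on column r — row 1: entry -7/5 ≤ 0; row 2: 14/(11/5) = 70/11; row 3: 1/(3/5) = 5/3. Minimum is 5/3 at row 3 (q leaves); pivot element 3/5.
Divide row 3 by 3/5; eliminate column r from the other rows.
Row 1 update in column t: 1/5 − (-7/5)·(1/3) = 2/3.

2/3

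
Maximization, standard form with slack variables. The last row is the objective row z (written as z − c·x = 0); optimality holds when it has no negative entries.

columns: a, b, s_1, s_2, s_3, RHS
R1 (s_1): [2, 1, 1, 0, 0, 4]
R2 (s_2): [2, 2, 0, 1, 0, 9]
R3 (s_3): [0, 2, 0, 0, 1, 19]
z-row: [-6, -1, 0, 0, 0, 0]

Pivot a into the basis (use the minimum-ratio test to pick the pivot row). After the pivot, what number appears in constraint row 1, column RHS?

2

Ratio test on column a — row 1: 4/2 = 2; row 2: 9/2 = 9/2; row 3: entry 0 ≤ 0. Minimum is 2 at row 1 (s_1 leaves); pivot element 2.
Divide row 1 by 2; eliminate column a from the other rows.
In the new row 1, the RHS entry is the old entry divided by the pivot: 4/2 = 2.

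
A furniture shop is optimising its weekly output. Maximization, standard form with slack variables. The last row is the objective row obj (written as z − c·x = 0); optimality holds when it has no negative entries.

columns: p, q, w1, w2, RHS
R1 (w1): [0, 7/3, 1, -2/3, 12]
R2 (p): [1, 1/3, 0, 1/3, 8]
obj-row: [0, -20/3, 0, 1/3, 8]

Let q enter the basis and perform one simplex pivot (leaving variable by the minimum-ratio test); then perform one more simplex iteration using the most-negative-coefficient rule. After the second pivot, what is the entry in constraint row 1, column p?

Ratio test on column q — row 1: 12/(7/3) = 36/7; row 2: 8/(1/3) = 24. Minimum is 36/7 at row 1 (w1 leaves); pivot element 7/3.
Divide row 1 by 7/3; eliminate column q from the other rows.
Second iteration: most negative obj-row entry is -11/7 in column w2, so w2 enters.
Ratio test on column w2 — row 1: entry -2/7 ≤ 0; row 2: (44/7)/(3/7) = 44/3. Minimum is 44/3 at row 2 (p leaves); pivot element 3/7.
Divide row 2 by 3/7; eliminate column w2 from the other rows.
After both pivots, the entry at constraint row 1, column p is 2/3.

2/3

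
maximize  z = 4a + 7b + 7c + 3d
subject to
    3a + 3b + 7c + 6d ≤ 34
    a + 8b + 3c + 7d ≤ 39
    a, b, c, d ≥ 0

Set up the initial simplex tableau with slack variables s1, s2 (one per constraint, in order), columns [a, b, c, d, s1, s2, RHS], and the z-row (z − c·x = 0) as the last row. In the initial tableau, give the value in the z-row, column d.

The z-row carries the negated objective coefficients: the d entry is -3.

-3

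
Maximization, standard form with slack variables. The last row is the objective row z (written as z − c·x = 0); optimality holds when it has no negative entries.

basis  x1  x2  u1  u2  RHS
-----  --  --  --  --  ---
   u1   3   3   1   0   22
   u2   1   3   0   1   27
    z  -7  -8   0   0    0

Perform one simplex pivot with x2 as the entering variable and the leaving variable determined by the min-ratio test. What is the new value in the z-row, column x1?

1

Ratio test on column x2 — row 1: 22/3 = 22/3; row 2: 27/3 = 9. Minimum is 22/3 at row 1 (u1 leaves); pivot element 3.
Divide row 1 by 3; eliminate column x2 from the other rows.
z-row update in column x1: -7 − (-8)·1 = 1.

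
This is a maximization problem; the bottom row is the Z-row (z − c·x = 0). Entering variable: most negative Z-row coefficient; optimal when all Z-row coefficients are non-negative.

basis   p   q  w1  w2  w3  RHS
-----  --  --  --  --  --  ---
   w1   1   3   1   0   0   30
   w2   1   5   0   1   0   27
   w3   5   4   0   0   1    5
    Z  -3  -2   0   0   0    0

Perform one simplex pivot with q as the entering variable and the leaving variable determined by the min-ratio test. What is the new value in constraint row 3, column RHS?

5/4

Ratio test on column q — row 1: 30/3 = 10; row 2: 27/5 = 27/5; row 3: 5/4 = 5/4. Minimum is 5/4 at row 3 (w3 leaves); pivot element 4.
Divide row 3 by 4; eliminate column q from the other rows.
In the new row 3, the RHS entry is the old entry divided by the pivot: 5/4 = 5/4.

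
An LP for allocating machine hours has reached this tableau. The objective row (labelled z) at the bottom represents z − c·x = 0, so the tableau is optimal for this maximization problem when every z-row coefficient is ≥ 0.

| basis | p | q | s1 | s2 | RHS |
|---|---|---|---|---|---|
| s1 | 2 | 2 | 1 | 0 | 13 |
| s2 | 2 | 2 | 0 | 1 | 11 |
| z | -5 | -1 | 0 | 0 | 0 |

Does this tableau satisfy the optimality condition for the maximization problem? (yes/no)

The z-row has a negative entry -5 in column p, so it is not optimal.

no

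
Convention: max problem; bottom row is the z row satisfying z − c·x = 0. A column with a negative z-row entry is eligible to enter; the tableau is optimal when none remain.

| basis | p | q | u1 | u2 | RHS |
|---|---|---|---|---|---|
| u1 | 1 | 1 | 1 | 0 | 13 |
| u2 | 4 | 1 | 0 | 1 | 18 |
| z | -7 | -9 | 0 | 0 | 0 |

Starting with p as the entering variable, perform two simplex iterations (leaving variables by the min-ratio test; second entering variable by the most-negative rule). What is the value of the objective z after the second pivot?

341/3

Ratio test on column p — row 1: 13/1 = 13; row 2: 18/4 = 9/2. Minimum is 9/2 at row 2 (u2 leaves); pivot element 4.
Pivot on row 2; the z-row RHS becomes 0 − (-7)·(9/2) = 63/2.
Next entering variable (most negative z-row entry -29/4): q.
Ratio test on column q — row 1: (17/2)/(3/4) = 34/3; row 2: (9/2)/(1/4) = 18. Minimum is 34/3 at row 1 (u1 leaves); pivot element 3/4.
After the second pivot the z-row RHS is 63/2 − (-29/4)·(34/3) = 341/3.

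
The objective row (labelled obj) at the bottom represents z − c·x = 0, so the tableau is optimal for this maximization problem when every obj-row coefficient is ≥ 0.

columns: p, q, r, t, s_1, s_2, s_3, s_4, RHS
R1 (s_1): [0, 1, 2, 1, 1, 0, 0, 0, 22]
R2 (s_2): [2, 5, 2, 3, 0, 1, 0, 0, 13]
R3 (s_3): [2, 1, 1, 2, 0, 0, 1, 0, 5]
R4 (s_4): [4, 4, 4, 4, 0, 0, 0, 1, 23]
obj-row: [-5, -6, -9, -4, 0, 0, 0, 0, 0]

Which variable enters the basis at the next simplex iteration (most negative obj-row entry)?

Negative obj-row entries: p: -5, q: -6, r: -9, t: -4.
The most negative is -9 in column r, so r enters.

r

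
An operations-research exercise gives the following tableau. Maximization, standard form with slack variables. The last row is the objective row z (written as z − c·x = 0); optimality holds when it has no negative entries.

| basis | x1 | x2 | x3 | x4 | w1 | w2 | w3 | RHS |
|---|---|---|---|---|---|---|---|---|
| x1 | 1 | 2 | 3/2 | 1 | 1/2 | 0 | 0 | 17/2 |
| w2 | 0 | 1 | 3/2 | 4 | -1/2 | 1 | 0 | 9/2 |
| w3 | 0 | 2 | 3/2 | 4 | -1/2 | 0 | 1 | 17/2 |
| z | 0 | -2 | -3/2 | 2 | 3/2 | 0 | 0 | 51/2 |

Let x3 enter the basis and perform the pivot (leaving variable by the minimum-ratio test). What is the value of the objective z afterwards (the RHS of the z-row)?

30

Ratio test on column x3 — row 1: (17/2)/(3/2) = 17/3; row 2: (9/2)/(3/2) = 3; row 3: (17/2)/(3/2) = 17/3. Minimum is 3 at row 2 (w2 leaves); pivot element 3/2.
Pivot on row 2; the z-row RHS becomes 51/2 − (-3/2)·3 = 30.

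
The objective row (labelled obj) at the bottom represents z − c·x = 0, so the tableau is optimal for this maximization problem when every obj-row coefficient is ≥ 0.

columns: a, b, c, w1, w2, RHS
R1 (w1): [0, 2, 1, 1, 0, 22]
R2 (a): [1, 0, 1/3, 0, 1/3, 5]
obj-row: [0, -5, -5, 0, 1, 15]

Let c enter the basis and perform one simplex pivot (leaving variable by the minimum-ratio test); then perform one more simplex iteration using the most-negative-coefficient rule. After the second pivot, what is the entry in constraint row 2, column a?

Ratio test on column c — row 1: 22/1 = 22; row 2: 5/(1/3) = 15. Minimum is 15 at row 2 (a leaves); pivot element 1/3.
Divide row 2 by 1/3; eliminate column c from the other rows.
Second iteration: most negative obj-row entry is -5 in column b, so b enters.
Ratio test on column b — row 1: 7/2 = 7/2; row 2: entry 0 ≤ 0. Minimum is 7/2 at row 1 (w1 leaves); pivot element 2.
Divide row 1 by 2; eliminate column b from the other rows.
After both pivots, the entry at constraint row 2, column a is 3.

3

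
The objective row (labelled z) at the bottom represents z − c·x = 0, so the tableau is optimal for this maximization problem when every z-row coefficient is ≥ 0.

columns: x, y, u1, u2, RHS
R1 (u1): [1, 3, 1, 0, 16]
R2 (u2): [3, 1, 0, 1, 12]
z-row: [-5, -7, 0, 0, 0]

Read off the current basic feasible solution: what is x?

0

x is not in the basis, so in the current basic feasible solution x = 0.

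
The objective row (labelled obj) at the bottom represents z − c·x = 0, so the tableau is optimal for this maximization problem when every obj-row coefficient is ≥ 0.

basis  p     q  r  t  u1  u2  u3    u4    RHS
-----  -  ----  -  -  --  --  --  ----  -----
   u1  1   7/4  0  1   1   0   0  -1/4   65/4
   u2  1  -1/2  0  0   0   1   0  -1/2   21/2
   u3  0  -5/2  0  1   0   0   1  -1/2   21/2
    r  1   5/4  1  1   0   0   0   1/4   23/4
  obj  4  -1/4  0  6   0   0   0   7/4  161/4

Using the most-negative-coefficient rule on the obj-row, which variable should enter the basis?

Negative obj-row entries: q: -1/4.
The most negative is -1/4 in column q, so q enters.

q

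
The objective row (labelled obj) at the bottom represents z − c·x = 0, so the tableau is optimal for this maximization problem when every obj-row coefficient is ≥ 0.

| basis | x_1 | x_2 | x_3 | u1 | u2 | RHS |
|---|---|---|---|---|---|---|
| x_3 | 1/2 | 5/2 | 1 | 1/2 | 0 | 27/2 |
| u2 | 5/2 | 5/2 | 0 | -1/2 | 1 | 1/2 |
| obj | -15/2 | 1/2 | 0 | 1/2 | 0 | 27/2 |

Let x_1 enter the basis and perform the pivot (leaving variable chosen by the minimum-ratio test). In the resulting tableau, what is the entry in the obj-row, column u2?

3

Ratio test on column x_1 — row 1: (27/2)/(1/2) = 27; row 2: (1/2)/(5/2) = 1/5. Minimum is 1/5 at row 2 (u2 leaves); pivot element 5/2.
Divide row 2 by 5/2; eliminate column x_1 from the other rows.
obj-row update in column u2: 0 − (-15/2)·(2/5) = 3.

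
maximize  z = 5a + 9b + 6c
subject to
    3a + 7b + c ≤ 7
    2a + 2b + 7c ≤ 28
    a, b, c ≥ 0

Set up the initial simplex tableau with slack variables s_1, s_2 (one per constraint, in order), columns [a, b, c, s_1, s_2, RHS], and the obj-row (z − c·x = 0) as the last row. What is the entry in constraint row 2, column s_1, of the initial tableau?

Slack s_1 belongs to constraint 1; its column is the unit vector e_1, so the entry in row 2 is 0.

0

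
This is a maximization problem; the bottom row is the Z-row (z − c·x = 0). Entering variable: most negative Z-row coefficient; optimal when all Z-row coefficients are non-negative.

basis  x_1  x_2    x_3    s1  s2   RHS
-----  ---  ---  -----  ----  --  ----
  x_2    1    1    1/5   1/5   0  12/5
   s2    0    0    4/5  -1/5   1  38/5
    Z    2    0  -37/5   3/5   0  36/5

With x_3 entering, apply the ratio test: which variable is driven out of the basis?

Column x_3 entries and ratios — x_2: (12/5)/(1/5) = 12; s2: (38/5)/(4/5) = 19/2.
Smallest ratio is 19/2 in the row of s2, so s2 leaves.

s2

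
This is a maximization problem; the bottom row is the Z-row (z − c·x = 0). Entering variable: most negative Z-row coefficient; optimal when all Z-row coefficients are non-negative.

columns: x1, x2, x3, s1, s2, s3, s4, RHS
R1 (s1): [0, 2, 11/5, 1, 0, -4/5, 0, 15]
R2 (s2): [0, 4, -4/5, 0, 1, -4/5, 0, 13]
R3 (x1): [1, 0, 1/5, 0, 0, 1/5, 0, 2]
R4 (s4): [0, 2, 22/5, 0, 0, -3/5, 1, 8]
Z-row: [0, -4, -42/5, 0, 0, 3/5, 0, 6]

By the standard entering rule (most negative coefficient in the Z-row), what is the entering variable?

x3

Negative Z-row entries: x2: -4, x3: -42/5.
The most negative is -42/5 in column x3, so x3 enters.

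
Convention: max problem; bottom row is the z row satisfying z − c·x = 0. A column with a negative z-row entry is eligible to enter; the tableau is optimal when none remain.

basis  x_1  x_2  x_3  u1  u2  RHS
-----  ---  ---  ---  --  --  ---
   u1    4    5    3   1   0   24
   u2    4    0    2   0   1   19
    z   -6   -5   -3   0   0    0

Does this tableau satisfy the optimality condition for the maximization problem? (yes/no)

The z-row has a negative entry -6 in column x_1, so it is not optimal.

no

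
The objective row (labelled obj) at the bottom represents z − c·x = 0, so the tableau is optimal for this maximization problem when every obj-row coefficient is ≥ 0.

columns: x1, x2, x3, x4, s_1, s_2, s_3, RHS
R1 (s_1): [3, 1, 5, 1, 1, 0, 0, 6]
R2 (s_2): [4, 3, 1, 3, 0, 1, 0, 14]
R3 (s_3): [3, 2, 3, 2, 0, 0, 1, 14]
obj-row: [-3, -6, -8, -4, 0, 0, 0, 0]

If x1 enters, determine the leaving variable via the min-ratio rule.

s_1

Column x1 entries and ratios — s_1: 6/3 = 2; s_2: 14/4 = 7/2; s_3: 14/3 = 14/3.
Smallest ratio is 2 in the row of s_1, so s_1 leaves.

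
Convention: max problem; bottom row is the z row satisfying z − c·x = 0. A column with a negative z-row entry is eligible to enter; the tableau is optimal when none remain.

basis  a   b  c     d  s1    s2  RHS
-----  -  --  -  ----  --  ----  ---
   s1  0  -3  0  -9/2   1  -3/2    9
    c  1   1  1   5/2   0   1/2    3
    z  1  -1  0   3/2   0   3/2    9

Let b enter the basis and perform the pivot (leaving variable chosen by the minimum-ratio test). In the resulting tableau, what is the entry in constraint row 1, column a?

Ratio test on column b — row 1: entry -3 ≤ 0; row 2: 3/1 = 3. Minimum is 3 at row 2 (c leaves); pivot element 1.
Divide row 2 by 1; eliminate column b from the other rows.
Row 1 update in column a: 0 − (-3)·1 = 3.

3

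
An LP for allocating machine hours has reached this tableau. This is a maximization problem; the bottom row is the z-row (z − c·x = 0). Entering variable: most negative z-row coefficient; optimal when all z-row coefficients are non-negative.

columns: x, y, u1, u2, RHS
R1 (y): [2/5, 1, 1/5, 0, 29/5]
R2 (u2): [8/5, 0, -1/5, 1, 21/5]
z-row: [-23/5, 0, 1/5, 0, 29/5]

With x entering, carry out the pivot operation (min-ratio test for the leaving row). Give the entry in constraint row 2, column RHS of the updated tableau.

Ratio test on column x — row 1: (29/5)/(2/5) = 29/2; row 2: (21/5)/(8/5) = 21/8. Minimum is 21/8 at row 2 (u2 leaves); pivot element 8/5.
Divide row 2 by 8/5; eliminate column x from the other rows.
In the new row 2, the RHS entry is the old entry divided by the pivot: (21/5)/(8/5) = 21/8.

21/8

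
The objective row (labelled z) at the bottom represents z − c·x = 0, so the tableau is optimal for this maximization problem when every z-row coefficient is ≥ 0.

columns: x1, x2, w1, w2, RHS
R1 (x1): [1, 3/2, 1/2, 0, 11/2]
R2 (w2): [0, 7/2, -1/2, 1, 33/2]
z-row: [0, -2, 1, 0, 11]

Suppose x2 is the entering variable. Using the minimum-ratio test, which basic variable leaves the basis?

Column x2 entries and ratios — x1: (11/2)/(3/2) = 11/3; w2: (33/2)/(7/2) = 33/7.
Smallest ratio is 11/3 in the row of x1, so x1 leaves.

x1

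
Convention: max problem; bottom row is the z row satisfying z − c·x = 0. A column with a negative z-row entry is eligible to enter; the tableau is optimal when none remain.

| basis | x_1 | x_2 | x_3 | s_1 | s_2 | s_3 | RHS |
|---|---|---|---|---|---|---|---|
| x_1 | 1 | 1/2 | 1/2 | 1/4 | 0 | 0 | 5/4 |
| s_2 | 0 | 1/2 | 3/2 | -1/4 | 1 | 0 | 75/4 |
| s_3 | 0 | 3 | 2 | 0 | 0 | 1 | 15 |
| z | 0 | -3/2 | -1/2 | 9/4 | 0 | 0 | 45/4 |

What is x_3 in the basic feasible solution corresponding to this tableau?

x_3 is not in the basis, so in the current basic feasible solution x_3 = 0.

0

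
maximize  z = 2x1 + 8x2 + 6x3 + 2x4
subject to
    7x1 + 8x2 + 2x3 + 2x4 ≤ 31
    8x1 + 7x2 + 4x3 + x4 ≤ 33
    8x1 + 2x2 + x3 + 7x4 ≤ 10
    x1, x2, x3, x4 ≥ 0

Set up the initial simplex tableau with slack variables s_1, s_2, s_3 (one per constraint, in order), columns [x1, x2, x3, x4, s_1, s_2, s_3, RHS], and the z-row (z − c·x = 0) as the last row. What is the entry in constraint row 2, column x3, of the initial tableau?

Constraint 2 has coefficient 4 on x3.

4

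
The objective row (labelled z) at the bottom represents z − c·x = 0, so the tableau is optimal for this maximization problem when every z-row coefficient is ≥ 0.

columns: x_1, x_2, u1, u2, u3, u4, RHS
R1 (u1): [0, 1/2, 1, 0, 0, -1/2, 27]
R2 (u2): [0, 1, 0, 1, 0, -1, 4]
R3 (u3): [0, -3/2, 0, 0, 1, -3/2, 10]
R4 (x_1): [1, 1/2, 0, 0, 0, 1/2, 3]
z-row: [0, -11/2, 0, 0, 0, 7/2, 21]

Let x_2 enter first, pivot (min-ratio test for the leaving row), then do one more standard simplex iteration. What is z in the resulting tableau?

Ratio test on column x_2 — row 1: 27/(1/2) = 54; row 2: 4/1 = 4; row 3: entry -3/2 ≤ 0; row 4: 3/(1/2) = 6. Minimum is 4 at row 2 (u2 leaves); pivot element 1.
Pivot on row 2; the z-row RHS becomes 21 − (-11/2)·4 = 43.
Next entering variable (most negative z-row entry -2): u4.
Ratio test on column u4 — row 1: entry 0 ≤ 0; row 2: entry -1 ≤ 0; row 3: entry -3 ≤ 0; row 4: 1/1 = 1. Minimum is 1 at row 4 (x_1 leaves); pivot element 1.
After the second pivot the z-row RHS is 43 − (-2)·1 = 45.

45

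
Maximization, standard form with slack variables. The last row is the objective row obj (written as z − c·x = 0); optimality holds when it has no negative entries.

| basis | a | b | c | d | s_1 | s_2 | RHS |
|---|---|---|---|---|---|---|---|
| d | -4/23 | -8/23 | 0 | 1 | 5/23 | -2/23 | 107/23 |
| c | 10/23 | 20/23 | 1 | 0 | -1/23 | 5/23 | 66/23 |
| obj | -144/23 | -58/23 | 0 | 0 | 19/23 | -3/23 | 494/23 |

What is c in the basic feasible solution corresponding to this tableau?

66/23

c is basic (row 2); its value is the RHS of that row, 66/23.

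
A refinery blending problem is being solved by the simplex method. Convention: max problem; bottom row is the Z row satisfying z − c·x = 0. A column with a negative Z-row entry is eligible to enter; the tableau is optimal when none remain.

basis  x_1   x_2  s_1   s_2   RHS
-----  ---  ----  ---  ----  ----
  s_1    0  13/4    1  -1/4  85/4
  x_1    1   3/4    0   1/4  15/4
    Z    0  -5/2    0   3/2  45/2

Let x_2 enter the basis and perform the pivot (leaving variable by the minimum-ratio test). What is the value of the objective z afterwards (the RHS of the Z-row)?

Ratio test on column x_2 — row 1: (85/4)/(13/4) = 85/13; row 2: (15/4)/(3/4) = 5. Minimum is 5 at row 2 (x_1 leaves); pivot element 3/4.
Pivot on row 2; the Z-row RHS becomes 45/2 − (-5/2)·5 = 35.

35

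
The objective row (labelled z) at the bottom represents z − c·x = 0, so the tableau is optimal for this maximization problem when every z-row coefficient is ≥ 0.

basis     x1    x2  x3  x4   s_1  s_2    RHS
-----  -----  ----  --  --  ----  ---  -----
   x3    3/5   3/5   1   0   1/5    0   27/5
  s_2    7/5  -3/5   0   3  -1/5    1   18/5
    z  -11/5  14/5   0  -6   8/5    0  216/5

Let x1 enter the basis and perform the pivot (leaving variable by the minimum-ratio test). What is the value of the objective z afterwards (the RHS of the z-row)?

Ratio test on column x1 — row 1: (27/5)/(3/5) = 9; row 2: (18/5)/(7/5) = 18/7. Minimum is 18/7 at row 2 (s_2 leaves); pivot element 7/5.
Pivot on row 2; the z-row RHS becomes 216/5 − (-11/5)·(18/7) = 342/7.

342/7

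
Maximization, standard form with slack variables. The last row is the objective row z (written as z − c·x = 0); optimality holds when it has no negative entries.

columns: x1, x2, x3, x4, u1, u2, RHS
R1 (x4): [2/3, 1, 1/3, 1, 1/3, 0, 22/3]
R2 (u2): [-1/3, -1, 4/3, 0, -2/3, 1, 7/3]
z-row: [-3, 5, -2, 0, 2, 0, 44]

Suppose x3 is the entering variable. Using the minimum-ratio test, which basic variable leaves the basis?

Column x3 entries and ratios — x4: (22/3)/(1/3) = 22; u2: (7/3)/(4/3) = 7/4.
Smallest ratio is 7/4 in the row of u2, so u2 leaves.

u2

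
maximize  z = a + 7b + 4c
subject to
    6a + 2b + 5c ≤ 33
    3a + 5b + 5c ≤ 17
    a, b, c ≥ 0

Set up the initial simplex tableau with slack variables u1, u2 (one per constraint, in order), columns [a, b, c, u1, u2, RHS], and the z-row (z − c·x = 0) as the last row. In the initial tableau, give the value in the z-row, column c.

-4

The z-row carries the negated objective coefficients: the c entry is -4.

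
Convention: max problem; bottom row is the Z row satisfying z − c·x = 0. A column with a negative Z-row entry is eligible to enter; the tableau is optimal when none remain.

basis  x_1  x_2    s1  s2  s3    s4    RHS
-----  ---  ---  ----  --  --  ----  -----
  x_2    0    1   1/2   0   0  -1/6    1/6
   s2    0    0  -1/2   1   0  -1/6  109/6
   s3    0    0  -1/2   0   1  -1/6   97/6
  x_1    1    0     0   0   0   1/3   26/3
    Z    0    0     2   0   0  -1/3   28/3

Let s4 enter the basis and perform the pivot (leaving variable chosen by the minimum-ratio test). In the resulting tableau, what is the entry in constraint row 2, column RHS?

45/2

Ratio test on column s4 — row 1: entry -1/6 ≤ 0; row 2: entry -1/6 ≤ 0; row 3: entry -1/6 ≤ 0; row 4: (26/3)/(1/3) = 26. Minimum is 26 at row 4 (x_1 leaves); pivot element 1/3.
Divide row 4 by 1/3; eliminate column s4 from the other rows.
Row 2 update in column RHS: 109/6 − (-1/6)·26 = 45/2.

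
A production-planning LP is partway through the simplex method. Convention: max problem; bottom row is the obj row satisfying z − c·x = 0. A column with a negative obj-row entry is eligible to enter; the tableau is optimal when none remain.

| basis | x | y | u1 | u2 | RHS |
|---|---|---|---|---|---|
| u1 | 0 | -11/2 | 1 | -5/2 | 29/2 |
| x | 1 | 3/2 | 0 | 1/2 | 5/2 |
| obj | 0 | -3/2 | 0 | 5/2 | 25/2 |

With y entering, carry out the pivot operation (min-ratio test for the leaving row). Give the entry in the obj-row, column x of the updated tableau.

1

Ratio test on column y — row 1: entry -11/2 ≤ 0; row 2: (5/2)/(3/2) = 5/3. Minimum is 5/3 at row 2 (x leaves); pivot element 3/2.
Divide row 2 by 3/2; eliminate column y from the other rows.
obj-row update in column x: 0 − (-3/2)·(2/3) = 1.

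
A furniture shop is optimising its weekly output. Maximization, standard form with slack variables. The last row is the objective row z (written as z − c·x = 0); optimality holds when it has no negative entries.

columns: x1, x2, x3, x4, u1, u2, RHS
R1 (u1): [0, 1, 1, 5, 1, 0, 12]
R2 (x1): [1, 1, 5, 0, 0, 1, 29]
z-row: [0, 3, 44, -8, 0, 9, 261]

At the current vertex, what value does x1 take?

29

x1 is basic (row 2); its value is the RHS of that row, 29.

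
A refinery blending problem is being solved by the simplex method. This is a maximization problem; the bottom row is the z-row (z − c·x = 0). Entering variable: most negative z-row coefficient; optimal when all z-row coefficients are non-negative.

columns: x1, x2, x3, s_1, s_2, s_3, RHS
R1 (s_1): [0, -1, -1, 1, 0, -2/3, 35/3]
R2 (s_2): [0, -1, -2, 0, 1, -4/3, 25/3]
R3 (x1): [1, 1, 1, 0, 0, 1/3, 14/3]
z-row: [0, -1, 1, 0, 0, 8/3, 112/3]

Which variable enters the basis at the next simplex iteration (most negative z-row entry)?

x2

Negative z-row entries: x2: -1.
The most negative is -1 in column x2, so x2 enters.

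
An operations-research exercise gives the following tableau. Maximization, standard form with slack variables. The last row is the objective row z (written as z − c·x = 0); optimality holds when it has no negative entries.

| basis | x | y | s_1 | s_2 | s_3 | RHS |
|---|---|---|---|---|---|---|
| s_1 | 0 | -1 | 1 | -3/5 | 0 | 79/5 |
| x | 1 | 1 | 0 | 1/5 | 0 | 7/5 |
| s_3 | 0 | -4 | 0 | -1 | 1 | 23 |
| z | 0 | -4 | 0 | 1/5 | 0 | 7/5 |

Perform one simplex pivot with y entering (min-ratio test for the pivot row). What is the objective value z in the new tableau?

7

Ratio test on column y — row 1: entry -1 ≤ 0; row 2: (7/5)/1 = 7/5; row 3: entry -4 ≤ 0. Minimum is 7/5 at row 2 (x leaves); pivot element 1.
Pivot on row 2; the z-row RHS becomes 7/5 − (-4)·(7/5) = 7.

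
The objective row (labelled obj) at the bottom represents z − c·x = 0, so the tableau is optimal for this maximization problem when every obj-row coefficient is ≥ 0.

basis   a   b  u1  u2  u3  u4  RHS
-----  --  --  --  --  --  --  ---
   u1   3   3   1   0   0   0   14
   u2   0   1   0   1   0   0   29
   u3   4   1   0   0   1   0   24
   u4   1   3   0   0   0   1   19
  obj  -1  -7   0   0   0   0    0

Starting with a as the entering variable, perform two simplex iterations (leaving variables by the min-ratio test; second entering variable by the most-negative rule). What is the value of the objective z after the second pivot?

Ratio test on column a — row 1: 14/3 = 14/3; row 2: entry 0 ≤ 0; row 3: 24/4 = 6; row 4: 19/1 = 19. Minimum is 14/3 at row 1 (u1 leaves); pivot element 3.
Pivot on row 1; the obj-row RHS becomes 0 − (-1)·(14/3) = 14/3.
Next entering variable (most negative obj-row entry -6): b.
Ratio test on column b — row 1: (14/3)/1 = 14/3; row 2: 29/1 = 29; row 3: entry -3 ≤ 0; row 4: (43/3)/2 = 43/6. Minimum is 14/3 at row 1 (a leaves); pivot element 1.
After the second pivot the obj-row RHS is 14/3 − (-6)·(14/3) = 98/3.

98/3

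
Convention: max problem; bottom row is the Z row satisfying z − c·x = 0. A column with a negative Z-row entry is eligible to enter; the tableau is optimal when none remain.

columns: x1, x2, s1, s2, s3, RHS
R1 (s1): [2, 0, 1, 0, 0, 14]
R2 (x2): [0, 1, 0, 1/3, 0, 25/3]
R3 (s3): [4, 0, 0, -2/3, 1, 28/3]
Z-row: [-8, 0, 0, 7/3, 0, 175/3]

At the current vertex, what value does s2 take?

0

s2 is not in the basis, so in the current basic feasible solution s2 = 0.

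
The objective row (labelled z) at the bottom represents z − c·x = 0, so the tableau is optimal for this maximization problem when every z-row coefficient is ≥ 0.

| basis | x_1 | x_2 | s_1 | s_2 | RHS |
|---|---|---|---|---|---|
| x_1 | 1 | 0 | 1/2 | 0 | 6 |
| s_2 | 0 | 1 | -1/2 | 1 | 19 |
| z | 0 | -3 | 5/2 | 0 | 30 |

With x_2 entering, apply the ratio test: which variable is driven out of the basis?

s_2

Column x_2 entries and ratios — x_1: 0 ≤ 0, skip; s_2: 19/1 = 19.
Smallest ratio is 19 in the row of s_2, so s_2 leaves.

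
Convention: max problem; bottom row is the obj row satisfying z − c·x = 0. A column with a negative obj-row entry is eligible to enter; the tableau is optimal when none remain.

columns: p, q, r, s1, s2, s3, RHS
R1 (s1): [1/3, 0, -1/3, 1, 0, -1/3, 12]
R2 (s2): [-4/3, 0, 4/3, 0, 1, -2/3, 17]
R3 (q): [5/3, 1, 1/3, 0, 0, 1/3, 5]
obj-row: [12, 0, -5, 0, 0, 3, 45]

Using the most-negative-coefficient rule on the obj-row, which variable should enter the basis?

Negative obj-row entries: r: -5.
The most negative is -5 in column r, so r enters.

r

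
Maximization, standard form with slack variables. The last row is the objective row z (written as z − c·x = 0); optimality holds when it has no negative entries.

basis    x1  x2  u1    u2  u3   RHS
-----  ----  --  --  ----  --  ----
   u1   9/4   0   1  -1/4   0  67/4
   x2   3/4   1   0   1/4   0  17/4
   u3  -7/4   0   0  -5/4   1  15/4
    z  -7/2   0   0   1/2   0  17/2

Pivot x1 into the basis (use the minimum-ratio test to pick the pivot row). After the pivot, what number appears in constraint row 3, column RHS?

41/3

Ratio test on column x1 — row 1: (67/4)/(9/4) = 67/9; row 2: (17/4)/(3/4) = 17/3; row 3: entry -7/4 ≤ 0. Minimum is 17/3 at row 2 (x2 leaves); pivot element 3/4.
Divide row 2 by 3/4; eliminate column x1 from the other rows.
Row 3 update in column RHS: 15/4 − (-7/4)·(17/3) = 41/3.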